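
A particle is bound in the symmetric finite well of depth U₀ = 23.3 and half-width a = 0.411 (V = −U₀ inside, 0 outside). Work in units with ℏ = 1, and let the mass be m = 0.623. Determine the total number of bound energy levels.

Define the well-strength parameter z₀ = (a/ℏ)√(2mU₀) = 0.411 × √(2·0.623·23.3) = 2.215.
A new bound state (alternating even/odd) appears each time z₀ passes a multiple of π/2, so N = ⌊2z₀/π⌋ + 1 = ⌊1.410⌋ + 1 = 2.

N = 2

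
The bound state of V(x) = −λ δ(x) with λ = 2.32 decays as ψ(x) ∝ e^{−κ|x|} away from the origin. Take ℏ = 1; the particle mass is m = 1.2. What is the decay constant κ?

Integrating the TISE across x = 0 gives the cusp condition ψ'(0⁺) − ψ'(0⁻) = −(2mλ/ℏ²)ψ(0).
With ψ ∝ e^{−κ|x|} this yields −2κ = −2mλ/ℏ², so κ = mλ/ℏ² = 2.784.

κ = 2.78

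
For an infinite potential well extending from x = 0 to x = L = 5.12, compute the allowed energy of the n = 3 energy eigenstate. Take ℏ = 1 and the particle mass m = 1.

The infinite-well eigenfunctions ψ_n = √(2/L) sin(nπx/L) vanish at both walls, giving E_n = n²π²ℏ²/(2mL²).
E_3 = 3² × π² / (2 × 1 × 5.12²) = 1.694.

E = 1.69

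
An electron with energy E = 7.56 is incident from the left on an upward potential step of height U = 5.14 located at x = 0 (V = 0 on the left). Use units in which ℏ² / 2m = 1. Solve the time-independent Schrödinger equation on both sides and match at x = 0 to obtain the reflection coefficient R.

R = 0.0769

On each side the TISE gives plane waves with k = √(2m(E − V))/ℏ: k₁ = √(2·½·7.56) = 2.750, k₂ = √(2·½·2.42) = 1.556.
Matching ψ and ψ′ at x = 0 gives r = (k₁ − k₂)/(k₁ + k₂), so R = r² = 0.07691 and T = 1 − R = 0.9231.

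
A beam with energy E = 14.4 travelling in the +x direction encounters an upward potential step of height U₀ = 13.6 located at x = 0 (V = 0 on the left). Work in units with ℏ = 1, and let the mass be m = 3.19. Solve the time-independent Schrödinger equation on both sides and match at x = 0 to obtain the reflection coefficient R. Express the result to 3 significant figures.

On each side the TISE gives plane waves with k = √(2m(E − V))/ℏ: k₁ = √(2·3.19·14.4) = 9.585, k₂ = √(2·3.19·0.8) = 2.259.
Continuity of ψ and ψ′ at the step yields the reflection amplitude r = (k₁ − k₂)/(k₁ + k₂) = 0.6185; thus R = |r|² = 0.3826, T = 0.6174.

R = 0.383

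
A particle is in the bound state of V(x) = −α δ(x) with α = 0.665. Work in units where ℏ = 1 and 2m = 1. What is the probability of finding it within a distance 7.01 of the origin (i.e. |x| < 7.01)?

The normalised bound state is ψ = √κ e^{−κ|x|} with κ = mα/ℏ² = 0.3325.
P(|x| < d) = ∫_{−d}^{d} κ e^{−2κ|x|} dx = 1 − e^{−2κd} = 1 − e^{−4.662} = 0.9905.

P = 0.991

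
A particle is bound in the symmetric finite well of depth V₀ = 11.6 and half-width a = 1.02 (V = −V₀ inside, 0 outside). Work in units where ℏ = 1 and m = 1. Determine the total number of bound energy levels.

N = 4

The dimensionless depth is z₀ = a√(2mV₀)/ℏ = 1.02 × √(23.20) = 4.913.
The even/odd transcendental equations gain one root per π/2 in z₀, giving N = 1 + ⌊2z₀/π⌋ = 1 + ⌊3.128⌋ = 4.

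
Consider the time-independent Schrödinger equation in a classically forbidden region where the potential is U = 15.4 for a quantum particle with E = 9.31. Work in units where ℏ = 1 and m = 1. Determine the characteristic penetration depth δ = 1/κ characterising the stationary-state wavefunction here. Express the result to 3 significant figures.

Since E < U the TISE in this region is ψ'' = κ²ψ with κ = √(2m(U − E))/ℏ.
κ = √(2 × 1 × 6.09) = 3.490. The penetration depth is δ = 1/κ = 0.287.

δ = 0.287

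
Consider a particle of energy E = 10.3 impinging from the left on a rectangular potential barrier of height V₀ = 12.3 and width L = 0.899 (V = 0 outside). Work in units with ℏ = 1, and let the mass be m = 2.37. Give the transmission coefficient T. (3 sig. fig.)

T = 0.00858

Since E < V₀ the interior solution is evanescent with decay constant κ = √(2m(V₀ − E))/ℏ = 3.079.
κL = 2.768, sinh(κL) = 7.932.
The exact tunnelling result is T⁻¹ = 1 + V₀² sinh²(κL) / [4E(V₀ − E)] = 116.5, so T = 0.00858.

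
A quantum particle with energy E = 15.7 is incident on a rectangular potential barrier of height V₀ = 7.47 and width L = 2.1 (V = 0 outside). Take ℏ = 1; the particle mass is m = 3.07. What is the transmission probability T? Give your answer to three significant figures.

T = 0.949

E > V₀: inside the barrier k₂ = √(2m(E − V₀))/ℏ = 7.109, k₂L = 14.93.
T = [1 + V₀² sin²(k₂L) / (4E(E − V₀))]⁻¹ = 1/1.053 = 0.949.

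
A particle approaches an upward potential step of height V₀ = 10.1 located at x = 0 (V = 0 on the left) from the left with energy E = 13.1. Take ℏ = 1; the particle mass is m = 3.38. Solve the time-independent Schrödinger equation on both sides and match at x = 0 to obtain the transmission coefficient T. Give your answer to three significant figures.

T = 0.876

The wavenumbers are k₁ = √(2mE)/ℏ = 9.410 on the left and k₂ = √(2m(E − V₀))/ℏ = 4.503 on the right.
Continuity of ψ and ψ′ at the step yields the reflection amplitude r = (k₁ − k₂)/(k₁ + k₂) = 0.3527; thus R = |r|² = 0.1244, T = 0.8756.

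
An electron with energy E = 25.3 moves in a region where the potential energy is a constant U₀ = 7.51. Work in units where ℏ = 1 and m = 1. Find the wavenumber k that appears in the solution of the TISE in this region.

With E > U₀ the solution is oscillatory, ψ ∝ e^{±ikx} with k = √(2m(E − U₀))/ℏ.
k = √(2 × 1 × 17.79) = 5.965.

k = 5.96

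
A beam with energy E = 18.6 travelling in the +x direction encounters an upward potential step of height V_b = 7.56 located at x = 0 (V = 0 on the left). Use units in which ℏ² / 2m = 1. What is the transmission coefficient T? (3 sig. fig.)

T = 0.983

On each side the TISE gives plane waves with k = √(2m(E − V))/ℏ: k₁ = √(2·½·18.6) = 4.313, k₂ = √(2·½·11.04) = 3.323.
Continuity of ψ and ψ′ at the step yields the reflection amplitude r = (k₁ − k₂)/(k₁ + k₂) = 0.1297; thus R = |r|² = 0.01682, T = 0.9832.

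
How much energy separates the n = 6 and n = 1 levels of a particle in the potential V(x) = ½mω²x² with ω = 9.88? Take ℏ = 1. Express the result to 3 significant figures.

E_n = ℏω(n + ½), so ΔE = (6 − 1) ℏω = 5 × 9.88 = 49.40.

ΔE = 49.4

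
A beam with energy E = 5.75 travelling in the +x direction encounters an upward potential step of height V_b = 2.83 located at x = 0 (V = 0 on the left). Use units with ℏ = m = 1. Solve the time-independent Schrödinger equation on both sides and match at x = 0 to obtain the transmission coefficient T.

On each side the TISE gives plane waves with k = √(2m(E − V))/ℏ: k₁ = √(2·1·5.75) = 3.391, k₂ = √(2·1·2.92) = 2.417.
Continuity of ψ and ψ′ at the step yields the reflection amplitude r = (k₁ − k₂)/(k₁ + k₂) = 0.1678; thus R = |r|² = 0.02816, T = 0.9718.

T = 0.972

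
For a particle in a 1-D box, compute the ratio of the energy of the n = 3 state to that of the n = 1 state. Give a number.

9

E_n = n²π²ℏ²/(2mL²) so the ratio is n₂²/n₁² = 9/1 = 9.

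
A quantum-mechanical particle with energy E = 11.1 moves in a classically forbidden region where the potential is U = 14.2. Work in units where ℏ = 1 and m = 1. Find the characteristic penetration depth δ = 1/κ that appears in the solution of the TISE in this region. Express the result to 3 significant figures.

Since E < U the TISE in this region is ψ'' = κ²ψ with κ = √(2m(U − E))/ℏ.
κ = √(2 × 1 × 3.1) = 2.490. The penetration depth is δ = 1/κ = 0.402.

δ = 0.402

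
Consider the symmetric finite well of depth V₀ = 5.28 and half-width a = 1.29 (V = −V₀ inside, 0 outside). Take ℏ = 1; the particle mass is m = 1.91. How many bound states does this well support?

N = 4

Define the well-strength parameter z₀ = (a/ℏ)√(2mV₀) = 1.29 × √(2·1.91·5.28) = 5.793.
The even/odd transcendental equations gain one root per π/2 in z₀, giving N = 1 + ⌊2z₀/π⌋ = 1 + ⌊3.688⌋ = 4.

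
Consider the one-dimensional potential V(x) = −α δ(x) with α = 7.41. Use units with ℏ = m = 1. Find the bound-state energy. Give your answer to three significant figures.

E = -27.5

The bound state is ψ(x) = √κ e^{−κ|x|}. The derivative jump ψ'(0⁺) − ψ'(0⁻) = −(2mα/ℏ²)ψ(0) fixes κ = mα/ℏ² = 7.410.
Then E = −ℏ²κ²/(2m) = −mα²/(2ℏ²) = -27.45.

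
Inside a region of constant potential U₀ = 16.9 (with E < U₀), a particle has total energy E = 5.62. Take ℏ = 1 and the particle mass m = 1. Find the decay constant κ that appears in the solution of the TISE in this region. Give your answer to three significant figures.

Since E < U₀ the TISE in this region is ψ'' = κ²ψ with κ = √(2m(U₀ − E))/ℏ.
κ = √(2 × 1 × 11.28) = 4.750.

κ = 4.75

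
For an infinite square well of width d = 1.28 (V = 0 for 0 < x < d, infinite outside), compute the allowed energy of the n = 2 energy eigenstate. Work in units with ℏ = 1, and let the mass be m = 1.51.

E = 7.98

Requiring ψ(0) = ψ(d) = 0 quantises k = nπ/d, hence E_n = ℏ²k²/2m = n²π²ℏ²/(2md²).
E_2 = 2² × π² / (2 × 1.51 × 1.28²) = 7.979.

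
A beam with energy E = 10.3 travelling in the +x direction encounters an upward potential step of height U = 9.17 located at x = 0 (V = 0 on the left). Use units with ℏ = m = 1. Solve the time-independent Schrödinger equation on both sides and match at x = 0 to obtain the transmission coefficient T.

T = 0.748

The wavenumbers are k₁ = √(2mE)/ℏ = 4.539 on the left and k₂ = √(2m(E − U))/ℏ = 1.503 on the right.
Matching ψ and ψ′ at x = 0 gives r = (k₁ − k₂)/(k₁ + k₂), so R = r² = 0.2524 and T = 1 − R = 0.7476.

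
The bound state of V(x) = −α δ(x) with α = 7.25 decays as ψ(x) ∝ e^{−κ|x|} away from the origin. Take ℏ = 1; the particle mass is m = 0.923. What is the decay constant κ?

Integrate −(ℏ²/2m)ψ'' − αδ(x)ψ = Eψ from −ε to +ε: the ψ'' term gives ψ'(0⁺) − ψ'(0⁻) and the δ term gives −(2mα/ℏ²)ψ(0).
With ψ ∝ e^{−κ|x|} this yields −2κ = −2mα/ℏ², so κ = mα/ℏ² = 6.692.

κ = 6.69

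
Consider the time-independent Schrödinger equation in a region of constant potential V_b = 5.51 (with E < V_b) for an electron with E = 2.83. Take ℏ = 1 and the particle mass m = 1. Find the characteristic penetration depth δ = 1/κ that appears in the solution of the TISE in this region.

Since E < V_b the TISE in this region is ψ'' = κ²ψ with κ = √(2m(V_b − E))/ℏ.
κ = √(2 × 1 × 2.68) = 2.315. The penetration depth is δ = 1/κ = 0.432.

δ = 0.432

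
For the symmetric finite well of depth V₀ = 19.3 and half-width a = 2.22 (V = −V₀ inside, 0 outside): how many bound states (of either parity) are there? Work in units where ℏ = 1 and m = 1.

Define the well-strength parameter z₀ = (a/ℏ)√(2mV₀) = 2.22 × √(2·1·19.3) = 13.79.
A new bound state (alternating even/odd) appears each time z₀ passes a multiple of π/2, so N = ⌊2z₀/π⌋ + 1 = ⌊8.781⌋ + 1 = 9.

N = 9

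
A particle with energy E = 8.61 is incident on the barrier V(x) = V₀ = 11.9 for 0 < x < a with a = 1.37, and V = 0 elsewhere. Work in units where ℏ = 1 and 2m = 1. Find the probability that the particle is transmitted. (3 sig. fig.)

Since E < V₀ the interior solution is evanescent with decay constant κ = √(2m(V₀ − E))/ℏ = 1.814.
κa = 2.485, sinh(κa) = 5.959.
Matching ψ, ψ′ at both faces gives T = [1 + V₀² sinh²(κa) / (4E(V₀ − E))]⁻¹ = 1/45.37 = 0.0220.

T = 0.0220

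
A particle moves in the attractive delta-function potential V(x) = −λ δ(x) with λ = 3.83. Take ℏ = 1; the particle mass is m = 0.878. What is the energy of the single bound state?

For x ≠ 0 the bound state is ψ ∝ e^{−κ|x|}; integrating the TISE across the delta gives the cusp condition 2κ = 2mλ/ℏ², so κ = 3.363.
Then E = −ℏ²κ²/(2m) = −mλ²/(2ℏ²) = -6.440.

E = -6.44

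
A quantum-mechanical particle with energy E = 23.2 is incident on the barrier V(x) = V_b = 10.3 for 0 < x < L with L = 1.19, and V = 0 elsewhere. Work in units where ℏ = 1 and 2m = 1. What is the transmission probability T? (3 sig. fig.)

E > V_b: inside the barrier k₂ = √(2m(E − V_b))/ℏ = 3.592, k₂L = 4.274.
T = [1 + V_b² sin²(k₂L) / (4E(E − V_b))]⁻¹ = 1/1.073 = 0.932.

T = 0.932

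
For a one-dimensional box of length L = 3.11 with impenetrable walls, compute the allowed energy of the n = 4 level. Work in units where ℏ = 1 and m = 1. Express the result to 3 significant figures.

Requiring ψ(0) = ψ(L) = 0 quantises k = nπ/L, hence E_n = ℏ²k²/2m = n²π²ℏ²/(2mL²).
E_4 = 4² × π² / (2 × 1 × 3.11²) = 8.163.

E = 8.16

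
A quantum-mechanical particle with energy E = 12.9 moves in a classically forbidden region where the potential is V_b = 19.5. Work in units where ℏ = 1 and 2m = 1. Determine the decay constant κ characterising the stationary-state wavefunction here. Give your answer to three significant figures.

κ = 2.57

Since E < V_b the TISE in this region is ψ'' = κ²ψ with κ = √(2m(V_b − E))/ℏ.
κ = √(2 × 0.5 × 6.6) = 2.569.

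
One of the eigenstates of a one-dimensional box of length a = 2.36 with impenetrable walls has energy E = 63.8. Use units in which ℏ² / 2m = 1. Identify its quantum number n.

From E_n = n²π²ℏ²/(2ma²) invert to n = √(2ma²E)/(πℏ).
n = (2.36/π) × √(2 × 0.5 × 63.8) = 6.000 → n = 6.

n = 6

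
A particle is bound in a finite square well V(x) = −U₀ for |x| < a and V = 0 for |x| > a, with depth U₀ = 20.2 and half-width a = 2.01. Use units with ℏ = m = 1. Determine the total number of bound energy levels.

N = 9

The dimensionless depth is z₀ = a√(2mU₀)/ℏ = 2.01 × √(40.40) = 12.78.
A new bound state (alternating even/odd) appears each time z₀ passes a multiple of π/2, so N = ⌊2z₀/π⌋ + 1 = ⌊8.133⌋ + 1 = 9.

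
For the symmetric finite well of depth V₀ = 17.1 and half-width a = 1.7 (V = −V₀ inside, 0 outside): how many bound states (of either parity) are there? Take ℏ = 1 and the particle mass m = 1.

Define the well-strength parameter z₀ = (a/ℏ)√(2mV₀) = 1.7 × √(2·1·17.1) = 9.942.
The even/odd transcendental equations gain one root per π/2 in z₀, giving N = 1 + ⌊2z₀/π⌋ = 1 + ⌊6.329⌋ = 7.

N = 7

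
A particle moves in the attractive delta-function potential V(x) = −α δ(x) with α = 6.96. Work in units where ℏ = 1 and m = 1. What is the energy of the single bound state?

E = -24.2

The bound state is ψ(x) = √κ e^{−κ|x|}. The derivative jump ψ'(0⁺) − ψ'(0⁻) = −(2mα/ℏ²)ψ(0) fixes κ = mα/ℏ² = 6.960.
Then E = −ℏ²κ²/(2m) = −mα²/(2ℏ²) = -24.22.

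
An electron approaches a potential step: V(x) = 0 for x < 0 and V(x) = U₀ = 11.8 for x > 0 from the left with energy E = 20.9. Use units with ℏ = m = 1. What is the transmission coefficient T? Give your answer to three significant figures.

T = 0.958

The wavenumbers are k₁ = √(2mE)/ℏ = 6.465 on the left and k₂ = √(2m(E − U₀))/ℏ = 4.266 on the right.
Matching ψ and ψ′ at x = 0 gives r = (k₁ − k₂)/(k₁ + k₂), so R = r² = 0.04199 and T = 1 − R = 0.9580.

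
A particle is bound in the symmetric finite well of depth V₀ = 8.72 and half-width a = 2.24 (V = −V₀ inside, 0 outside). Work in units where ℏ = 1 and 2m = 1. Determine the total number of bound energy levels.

Define the well-strength parameter z₀ = (a/ℏ)√(2mV₀) = 2.24 × √(2·0.5·8.72) = 6.615.
A new bound state (alternating even/odd) appears each time z₀ passes a multiple of π/2, so N = ⌊2z₀/π⌋ + 1 = ⌊4.211⌋ + 1 = 5.

N = 5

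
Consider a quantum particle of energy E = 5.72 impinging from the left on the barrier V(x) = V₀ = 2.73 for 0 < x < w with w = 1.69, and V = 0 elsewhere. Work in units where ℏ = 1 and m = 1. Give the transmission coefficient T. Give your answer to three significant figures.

Above the barrier the interior wavenumber is k₂ = √(2m(E − V₀))/ℏ = 2.445, giving phase k₂w = 4.133.
T = [1 + V₀² sin²(k₂w) / (4E(E − V₀))]⁻¹ = 1/1.076 = 0.929.

T = 0.929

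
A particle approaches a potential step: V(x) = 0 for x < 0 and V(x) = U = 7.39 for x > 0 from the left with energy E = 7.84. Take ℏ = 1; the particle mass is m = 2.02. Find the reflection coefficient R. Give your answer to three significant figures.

The wavenumbers are k₁ = √(2mE)/ℏ = 5.628 on the left and k₂ = √(2m(E − U))/ℏ = 1.348 on the right.
Continuity of ψ and ψ′ at the step yields the reflection amplitude r = (k₁ − k₂)/(k₁ + k₂) = 0.6135; thus R = |r|² = 0.3763, T = 0.6237.

R = 0.376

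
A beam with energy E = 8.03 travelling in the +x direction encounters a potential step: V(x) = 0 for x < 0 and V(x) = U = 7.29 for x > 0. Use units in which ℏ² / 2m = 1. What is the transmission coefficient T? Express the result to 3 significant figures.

The wavenumbers are k₁ = √(2mE)/ℏ = 2.834 on the left and k₂ = √(2m(E − U))/ℏ = 0.8602 on the right.
Continuity of ψ and ψ′ at the step yields the reflection amplitude r = (k₁ − k₂)/(k₁ + k₂) = 0.5342; thus R = |r|² = 0.2854, T = 0.7146.

T = 0.715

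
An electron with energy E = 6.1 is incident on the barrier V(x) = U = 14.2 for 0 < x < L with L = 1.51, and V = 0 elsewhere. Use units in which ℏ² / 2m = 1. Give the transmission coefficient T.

T = 0.000725

E < U: inside the barrier ψ ∝ e^{±κx} with κ = √(2m(U − E))/ℏ = 2.846.
κL = 4.298, sinh(κL) = 36.75.
The exact tunnelling result is T⁻¹ = 1 + U² sinh²(κL) / [4E(U − E)] = 1379, so T = 0.000725.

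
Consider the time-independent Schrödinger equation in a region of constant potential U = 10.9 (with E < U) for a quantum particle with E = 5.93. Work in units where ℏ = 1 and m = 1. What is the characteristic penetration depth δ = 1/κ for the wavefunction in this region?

Since E < U the TISE in this region is ψ'' = κ²ψ with κ = √(2m(U − E))/ℏ.
κ = √(2 × 1 × 4.97) = 3.153. The penetration depth is δ = 1/κ = 0.317.

δ = 0.317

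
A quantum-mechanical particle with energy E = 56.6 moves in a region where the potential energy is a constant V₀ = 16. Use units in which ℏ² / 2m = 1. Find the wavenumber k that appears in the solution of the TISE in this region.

With E > V₀ the solution is oscillatory, ψ ∝ e^{±ikx} with k = √(2m(E − V₀))/ℏ.
k = √(2 × 0.5 × 40.6) = 6.372.

k = 6.37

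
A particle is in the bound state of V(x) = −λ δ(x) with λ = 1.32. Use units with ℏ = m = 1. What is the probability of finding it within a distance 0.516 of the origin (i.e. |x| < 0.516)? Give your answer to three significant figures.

P = 0.744

The normalised bound state is ψ = √κ e^{−κ|x|} with κ = mλ/ℏ² = 1.320.
P(|x| < d) = ∫_{−d}^{d} κ e^{−2κ|x|} dx = 1 − e^{−2κd} = 1 − e^{−1.362} = 0.7439.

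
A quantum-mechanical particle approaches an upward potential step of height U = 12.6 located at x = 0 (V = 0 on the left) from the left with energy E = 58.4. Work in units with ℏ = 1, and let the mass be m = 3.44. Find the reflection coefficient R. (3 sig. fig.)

The wavenumbers are k₁ = √(2mE)/ℏ = 20.04 on the left and k₂ = √(2m(E − U))/ℏ = 17.75 on the right.
Matching ψ and ψ′ at x = 0 gives r = (k₁ − k₂)/(k₁ + k₂), so R = r² = 0.003682 and T = 1 − R = 0.9963.

R = 0.00368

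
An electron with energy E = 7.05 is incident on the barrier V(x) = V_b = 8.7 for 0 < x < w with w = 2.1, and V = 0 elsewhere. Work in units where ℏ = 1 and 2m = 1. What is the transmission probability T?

Since E < V_b the interior solution is evanescent with decay constant κ = √(2m(V_b − E))/ℏ = 1.285.
κw = 2.697, sinh(κw) = 7.388.
The exact tunnelling result is T⁻¹ = 1 + V_b² sinh²(κw) / [4E(V_b − E)] = 89.78, so T = 0.0111.

T = 0.0111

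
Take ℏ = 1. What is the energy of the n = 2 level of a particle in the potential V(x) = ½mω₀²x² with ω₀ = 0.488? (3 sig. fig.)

The oscillator eigenvalues are E_n = ℏω₀(n + ½), so E_2 = 0.488 × 2.5 = 1.220.

E = 1.22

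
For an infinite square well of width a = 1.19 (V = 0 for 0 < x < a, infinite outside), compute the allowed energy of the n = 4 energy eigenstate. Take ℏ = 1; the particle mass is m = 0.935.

The infinite-well eigenfunctions ψ_n = √(2/a) sin(nπx/a) vanish at both walls, giving E_n = n²π²ℏ²/(2ma²).
E_4 = 4² × π² / (2 × 0.935 × 1.19²) = 59.63.

E = 59.6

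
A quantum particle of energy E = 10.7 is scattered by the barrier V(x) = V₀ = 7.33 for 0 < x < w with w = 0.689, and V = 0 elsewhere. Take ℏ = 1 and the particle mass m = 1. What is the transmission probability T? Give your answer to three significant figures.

Above the barrier the interior wavenumber is k₂ = √(2m(E − V₀))/ℏ = 2.596, giving phase k₂w = 1.789.
T = [1 + V₀² sin²(k₂w) / (4E(E − V₀))]⁻¹ = 1/1.355 = 0.738.

T = 0.738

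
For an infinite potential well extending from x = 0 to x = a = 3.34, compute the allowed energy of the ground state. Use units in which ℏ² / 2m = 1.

E = 0.885

The infinite-well eigenfunctions ψ_n = √(2/a) sin(nπx/a) vanish at both walls, giving E_n = n²π²ℏ²/(2ma²).
E_1 = 1² × π² / (2 × 0.5 × 3.34²) = 0.8847.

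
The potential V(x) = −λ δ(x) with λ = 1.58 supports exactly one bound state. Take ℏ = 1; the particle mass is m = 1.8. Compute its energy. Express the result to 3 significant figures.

The bound state is ψ(x) = √κ e^{−κ|x|}. The derivative jump ψ'(0⁺) − ψ'(0⁻) = −(2mλ/ℏ²)ψ(0) fixes κ = mλ/ℏ² = 2.844.
Then E = −ℏ²κ²/(2m) = −mλ²/(2ℏ²) = -2.247.

E = -2.25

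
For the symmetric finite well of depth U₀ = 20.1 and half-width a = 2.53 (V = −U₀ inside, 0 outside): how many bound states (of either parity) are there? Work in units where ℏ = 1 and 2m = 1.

The dimensionless depth is z₀ = a√(2mU₀)/ℏ = 2.53 × √(20.10) = 11.34.
A new bound state (alternating even/odd) appears each time z₀ passes a multiple of π/2, so N = ⌊2z₀/π⌋ + 1 = ⌊7.221⌋ + 1 = 8.

N = 8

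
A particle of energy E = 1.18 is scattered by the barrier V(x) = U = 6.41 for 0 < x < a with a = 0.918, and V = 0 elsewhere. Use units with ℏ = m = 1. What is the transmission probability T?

T = 0.00633

Since E < U the interior solution is evanescent with decay constant κ = √(2m(U − E))/ℏ = 3.234.
κa = 2.969, sinh(κa) = 9.710.
Matching ψ, ψ′ at both faces gives T = [1 + U² sinh²(κa) / (4E(U − E))]⁻¹ = 1/157.9 = 0.00633.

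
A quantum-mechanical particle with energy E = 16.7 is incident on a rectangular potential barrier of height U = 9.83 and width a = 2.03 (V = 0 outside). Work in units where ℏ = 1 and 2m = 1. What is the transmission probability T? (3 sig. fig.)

T = 0.876

Above the barrier the interior wavenumber is k₂ = √(2m(E − U))/ℏ = 2.621, giving phase k₂a = 5.321.
Matching at both interfaces gives T⁻¹ = 1 + U² sin²(k₂a) / [4E(E − U)] = 1.142, hence T = 0.876.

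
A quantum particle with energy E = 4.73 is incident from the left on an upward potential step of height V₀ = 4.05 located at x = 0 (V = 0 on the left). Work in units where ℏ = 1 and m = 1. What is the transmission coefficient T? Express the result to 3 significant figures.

T = 0.797

The wavenumbers are k₁ = √(2mE)/ℏ = 3.076 on the left and k₂ = √(2m(E − V₀))/ℏ = 1.166 on the right.
Matching ψ and ψ′ at x = 0 gives r = (k₁ − k₂)/(k₁ + k₂), so R = r² = 0.2026 and T = 1 − R = 0.7974.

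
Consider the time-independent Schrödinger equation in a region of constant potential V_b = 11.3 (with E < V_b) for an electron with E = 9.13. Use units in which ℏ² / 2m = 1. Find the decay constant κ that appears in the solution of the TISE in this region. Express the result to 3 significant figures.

Since E < V_b the TISE in this region is ψ'' = κ²ψ with κ = √(2m(V_b − E))/ℏ.
κ = √(2 × 0.5 × 2.17) = 1.473.

κ = 1.47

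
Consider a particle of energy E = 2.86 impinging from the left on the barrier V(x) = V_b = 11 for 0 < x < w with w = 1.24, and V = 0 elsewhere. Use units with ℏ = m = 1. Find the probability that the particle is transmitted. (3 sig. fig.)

T = 0.000139

E < V_b: inside the barrier ψ ∝ e^{±κx} with κ = √(2m(V_b − E))/ℏ = 4.035.
κw = 5.003, sinh(κw) = 74.44.
Matching ψ, ψ′ at both faces gives T = [1 + V_b² sinh²(κw) / (4E(V_b − E))]⁻¹ = 1/7202 = 0.000139.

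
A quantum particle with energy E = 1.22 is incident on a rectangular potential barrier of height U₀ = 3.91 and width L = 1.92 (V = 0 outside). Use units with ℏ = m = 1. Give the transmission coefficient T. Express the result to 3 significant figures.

T = 0.000465

Since E < U₀ the interior solution is evanescent with decay constant κ = √(2m(U₀ − E))/ℏ = 2.319.
κL = 4.453, sinh(κL) = 42.95.
The exact tunnelling result is T⁻¹ = 1 + U₀² sinh²(κL) / [4E(U₀ − E)] = 2150, so T = 0.000465.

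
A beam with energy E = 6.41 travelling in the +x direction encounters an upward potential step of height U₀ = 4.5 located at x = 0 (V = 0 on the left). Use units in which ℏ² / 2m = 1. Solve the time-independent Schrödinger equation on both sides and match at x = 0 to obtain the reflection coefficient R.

On each side the TISE gives plane waves with k = √(2m(E − V))/ℏ: k₁ = √(2·½·6.41) = 2.532, k₂ = √(2·½·1.91) = 1.382.
Matching ψ and ψ′ at x = 0 gives r = (k₁ − k₂)/(k₁ + k₂), so R = r² = 0.08630 and T = 1 − R = 0.9137.

R = 0.0863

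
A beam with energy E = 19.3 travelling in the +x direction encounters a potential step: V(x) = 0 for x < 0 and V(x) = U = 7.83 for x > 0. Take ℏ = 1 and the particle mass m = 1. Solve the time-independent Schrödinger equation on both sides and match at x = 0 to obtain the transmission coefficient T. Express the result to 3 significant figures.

On each side the TISE gives plane waves with k = √(2m(E − V))/ℏ: k₁ = √(2·1·19.3) = 6.213, k₂ = √(2·1·11.47) = 4.790.
Continuity of ψ and ψ′ at the step yields the reflection amplitude r = (k₁ − k₂)/(k₁ + k₂) = 0.1294; thus R = |r|² = 0.01673, T = 0.9833.

T = 0.983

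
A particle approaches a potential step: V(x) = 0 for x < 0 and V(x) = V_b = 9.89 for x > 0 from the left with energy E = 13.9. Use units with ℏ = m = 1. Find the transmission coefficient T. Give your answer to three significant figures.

On each side the TISE gives plane waves with k = √(2m(E − V))/ℏ: k₁ = √(2·1·13.9) = 5.273, k₂ = √(2·1·4.01) = 2.832.
Matching ψ and ψ′ at x = 0 gives r = (k₁ − k₂)/(k₁ + k₂), so R = r² = 0.09069 and T = 1 − R = 0.9093.

T = 0.909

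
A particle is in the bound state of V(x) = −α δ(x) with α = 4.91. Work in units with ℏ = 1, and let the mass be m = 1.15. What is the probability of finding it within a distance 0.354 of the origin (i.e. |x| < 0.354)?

P = 0.982

The normalised bound state is ψ = √κ e^{−κ|x|} with κ = mα/ℏ² = 5.647.
P(|x| < d) = ∫_{−d}^{d} κ e^{−2κ|x|} dx = 1 − e^{−2κd} = 1 − e^{−3.998} = 0.9816.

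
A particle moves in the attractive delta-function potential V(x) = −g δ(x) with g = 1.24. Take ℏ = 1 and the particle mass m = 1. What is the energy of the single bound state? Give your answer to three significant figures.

For x ≠ 0 the bound state is ψ ∝ e^{−κ|x|}; integrating the TISE across the delta gives the cusp condition 2κ = 2mg/ℏ², so κ = 1.240.
Then E = −ℏ²κ²/(2m) = −mg²/(2ℏ²) = -0.7688.

E = -0.769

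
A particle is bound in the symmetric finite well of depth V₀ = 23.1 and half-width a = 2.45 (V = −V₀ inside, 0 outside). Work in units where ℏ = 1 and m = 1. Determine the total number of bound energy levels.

The dimensionless depth is z₀ = a√(2mV₀)/ℏ = 2.45 × √(46.20) = 16.65.
The even/odd transcendental equations gain one root per π/2 in z₀, giving N = 1 + ⌊2z₀/π⌋ = 1 + ⌊10.60⌋ = 11.

N = 11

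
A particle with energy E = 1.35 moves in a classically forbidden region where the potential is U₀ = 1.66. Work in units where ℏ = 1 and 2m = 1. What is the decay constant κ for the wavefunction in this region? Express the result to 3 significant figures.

Since E < U₀ the TISE in this region is ψ'' = κ²ψ with κ = √(2m(U₀ − E))/ℏ.
κ = √(2 × 0.5 × 0.31) = 0.5568.

κ = 0.557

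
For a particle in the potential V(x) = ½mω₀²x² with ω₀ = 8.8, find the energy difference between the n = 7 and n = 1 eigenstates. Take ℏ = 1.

E_n = ℏω₀(n + ½), so ΔE = (7 − 1) ℏω₀ = 6 × 8.8 = 52.80.

ΔE = 52.8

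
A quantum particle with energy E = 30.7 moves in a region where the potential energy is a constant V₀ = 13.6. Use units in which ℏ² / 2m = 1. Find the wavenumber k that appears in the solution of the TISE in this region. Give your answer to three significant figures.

With E > V₀ the solution is oscillatory, ψ ∝ e^{±ikx} with k = √(2m(E − V₀))/ℏ.
k = √(2 × 0.5 × 17.1) = 4.135.

k = 4.14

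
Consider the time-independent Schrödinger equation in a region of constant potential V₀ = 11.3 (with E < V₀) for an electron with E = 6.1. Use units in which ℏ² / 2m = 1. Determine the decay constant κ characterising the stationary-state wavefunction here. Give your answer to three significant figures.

κ = 2.28

Since E < V₀ the TISE in this region is ψ'' = κ²ψ with κ = √(2m(V₀ − E))/ℏ.
κ = √(2 × 0.5 × 5.2) = 2.280.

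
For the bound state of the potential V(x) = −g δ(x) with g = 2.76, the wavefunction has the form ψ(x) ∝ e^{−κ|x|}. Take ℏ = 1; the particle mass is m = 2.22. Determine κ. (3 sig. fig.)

Integrating the TISE across x = 0 gives the cusp condition ψ'(0⁺) − ψ'(0⁻) = −(2mg/ℏ²)ψ(0).
With ψ ∝ e^{−κ|x|} this yields −2κ = −2mg/ℏ², so κ = mg/ℏ² = 6.127.

κ = 6.13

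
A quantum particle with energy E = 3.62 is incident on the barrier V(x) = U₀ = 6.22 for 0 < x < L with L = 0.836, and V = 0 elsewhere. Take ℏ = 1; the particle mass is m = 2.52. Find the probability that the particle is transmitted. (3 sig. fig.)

Since E < U₀ the interior solution is evanescent with decay constant κ = √(2m(U₀ − E))/ℏ = 3.620.
κL = 3.026, sinh(κL) = 10.29.
Matching ψ, ψ′ at both faces gives T = [1 + U₀² sinh²(κL) / (4E(U₀ − E))]⁻¹ = 1/109.7 = 0.00911.

T = 0.00911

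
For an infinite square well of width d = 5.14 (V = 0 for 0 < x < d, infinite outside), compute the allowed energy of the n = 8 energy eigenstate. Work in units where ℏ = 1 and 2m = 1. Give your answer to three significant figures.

The infinite-well eigenfunctions ψ_n = √(2/d) sin(nπx/d) vanish at both walls, giving E_n = n²π²ℏ²/(2md²).
E_8 = 8² × π² / (2 × 0.5 × 5.14²) = 23.91.

E = 23.9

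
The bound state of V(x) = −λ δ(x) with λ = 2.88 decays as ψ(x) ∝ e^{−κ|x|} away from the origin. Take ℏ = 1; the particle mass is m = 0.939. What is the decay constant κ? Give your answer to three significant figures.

κ = 2.70

Integrate −(ℏ²/2m)ψ'' − λδ(x)ψ = Eψ from −ε to +ε: the ψ'' term gives ψ'(0⁺) − ψ'(0⁻) and the δ term gives −(2mλ/ℏ²)ψ(0).
With ψ ∝ e^{−κ|x|} this yields −2κ = −2mλ/ℏ², so κ = mλ/ℏ² = 2.704.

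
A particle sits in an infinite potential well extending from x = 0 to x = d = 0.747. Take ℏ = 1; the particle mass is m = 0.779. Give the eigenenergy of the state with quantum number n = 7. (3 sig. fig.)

Requiring ψ(0) = ψ(d) = 0 quantises k = nπ/d, hence E_n = ℏ²k²/2m = n²π²ℏ²/(2md²).
E_7 = 7² × π² / (2 × 0.779 × 0.747²) = 556.3.

E = 556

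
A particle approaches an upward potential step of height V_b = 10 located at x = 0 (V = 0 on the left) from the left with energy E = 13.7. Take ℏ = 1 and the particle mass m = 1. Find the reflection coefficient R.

R = 0.0999

The wavenumbers are k₁ = √(2mE)/ℏ = 5.235 on the left and k₂ = √(2m(E − V_b))/ℏ = 2.720 on the right.
Matching ψ and ψ′ at x = 0 gives r = (k₁ − k₂)/(k₁ + k₂), so R = r² = 0.09990 and T = 1 − R = 0.9001.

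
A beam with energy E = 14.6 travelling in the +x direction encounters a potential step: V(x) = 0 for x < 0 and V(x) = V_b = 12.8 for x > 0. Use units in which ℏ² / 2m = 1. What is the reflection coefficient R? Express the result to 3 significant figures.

On each side the TISE gives plane waves with k = √(2m(E − V))/ℏ: k₁ = √(2·½·14.6) = 3.821, k₂ = √(2·½·1.8) = 1.342.
Matching ψ and ψ′ at x = 0 gives r = (k₁ − k₂)/(k₁ + k₂), so R = r² = 0.2306 and T = 1 − R = 0.7694.

R = 0.231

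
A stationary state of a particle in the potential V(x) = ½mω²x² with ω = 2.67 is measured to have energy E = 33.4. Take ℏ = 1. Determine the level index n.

n = 12

E_n = ℏω(n + ½) ⇒ n = E/(ℏω) − ½ = 33.4/2.67 − 0.5 = 12.009 → n = 12.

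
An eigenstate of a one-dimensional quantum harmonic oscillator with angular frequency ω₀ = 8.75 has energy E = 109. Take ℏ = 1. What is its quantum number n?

Invert E_n = (n + ½)ℏω₀: n = E/ℏω₀ − ½ = 11.957, so n = 12.

n = 12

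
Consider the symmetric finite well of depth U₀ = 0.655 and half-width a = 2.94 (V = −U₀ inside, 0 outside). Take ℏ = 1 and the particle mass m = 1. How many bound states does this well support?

N = 3

The dimensionless depth is z₀ = a√(2mU₀)/ℏ = 2.94 × √(1.310) = 3.365.
A new bound state (alternating even/odd) appears each time z₀ passes a multiple of π/2, so N = ⌊2z₀/π⌋ + 1 = ⌊2.142⌋ + 1 = 3.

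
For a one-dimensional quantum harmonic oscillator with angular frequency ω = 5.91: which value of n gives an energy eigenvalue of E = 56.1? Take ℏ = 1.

Invert E_n = (n + ½)ℏω: n = E/ℏω − ½ = 8.992, so n = 9.

n = 9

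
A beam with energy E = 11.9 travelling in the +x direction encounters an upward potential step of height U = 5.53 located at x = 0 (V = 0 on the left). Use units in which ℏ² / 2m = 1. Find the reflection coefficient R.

On each side the TISE gives plane waves with k = √(2m(E − V))/ℏ: k₁ = √(2·½·11.9) = 3.450, k₂ = √(2·½·6.37) = 2.524.
Matching ψ and ψ′ at x = 0 gives r = (k₁ − k₂)/(k₁ + k₂), so R = r² = 0.02402 and T = 1 − R = 0.9760.

R = 0.0240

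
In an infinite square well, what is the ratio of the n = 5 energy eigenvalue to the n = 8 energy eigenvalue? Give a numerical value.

0.390625

Since E_n ∝ n², the ratio is (5/8)² = 0.390625.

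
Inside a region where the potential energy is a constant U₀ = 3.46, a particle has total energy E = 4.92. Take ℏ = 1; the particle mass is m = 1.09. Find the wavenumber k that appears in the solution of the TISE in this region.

With E > U₀ the solution is oscillatory, ψ ∝ e^{±ikx} with k = √(2m(E − U₀))/ℏ.
k = √(2 × 1.09 × 1.46) = 1.784.

k = 1.78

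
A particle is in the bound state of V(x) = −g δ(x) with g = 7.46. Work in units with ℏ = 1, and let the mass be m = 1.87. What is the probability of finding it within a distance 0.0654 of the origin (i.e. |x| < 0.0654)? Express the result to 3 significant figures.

P = 0.839

The normalised bound state is ψ = √κ e^{−κ|x|} with κ = mg/ℏ² = 13.95.
P(|x| < d) = ∫_{−d}^{d} κ e^{−2κ|x|} dx = 1 − e^{−2κd} = 1 − e^{−1.825} = 0.8387.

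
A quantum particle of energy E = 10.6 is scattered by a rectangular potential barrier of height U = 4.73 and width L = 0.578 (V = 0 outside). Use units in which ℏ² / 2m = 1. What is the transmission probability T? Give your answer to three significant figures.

E > U: inside the barrier k₂ = √(2m(E − U))/ℏ = 2.423, k₂L = 1.400.
T = [1 + U² sin²(k₂L) / (4E(E − U))]⁻¹ = 1/1.087 = 0.920.

T = 0.920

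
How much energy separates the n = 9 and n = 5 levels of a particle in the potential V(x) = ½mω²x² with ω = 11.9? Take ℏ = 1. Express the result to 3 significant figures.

ΔE = 47.6

E_n = ℏω(n + ½), so ΔE = (9 − 5) ℏω = 4 × 11.9 = 47.60.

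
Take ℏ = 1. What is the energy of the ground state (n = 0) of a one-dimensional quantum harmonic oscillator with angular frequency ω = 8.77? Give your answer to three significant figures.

Using E_n = (n + ½)ℏω: E_0 = 0.5 × 8.77 = 4.385.

E = 4.39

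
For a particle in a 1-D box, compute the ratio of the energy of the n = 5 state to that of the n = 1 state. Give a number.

Since E_n ∝ n², the ratio is (5/1)² = 25.

25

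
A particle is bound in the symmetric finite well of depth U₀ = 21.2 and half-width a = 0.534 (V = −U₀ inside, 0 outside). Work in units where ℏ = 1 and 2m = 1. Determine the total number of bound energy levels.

N = 2

Define the well-strength parameter z₀ = (a/ℏ)√(2mU₀) = 0.534 × √(2·0.5·21.2) = 2.459.
A new bound state (alternating even/odd) appears each time z₀ passes a multiple of π/2, so N = ⌊2z₀/π⌋ + 1 = ⌊1.565⌋ + 1 = 2.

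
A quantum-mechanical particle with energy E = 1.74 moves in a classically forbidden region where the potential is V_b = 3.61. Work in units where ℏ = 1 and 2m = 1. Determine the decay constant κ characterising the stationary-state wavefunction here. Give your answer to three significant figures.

κ = 1.37

Since E < V_b the TISE in this region is ψ'' = κ²ψ with κ = √(2m(V_b − E))/ℏ.
κ = √(2 × 0.5 × 1.87) = 1.367.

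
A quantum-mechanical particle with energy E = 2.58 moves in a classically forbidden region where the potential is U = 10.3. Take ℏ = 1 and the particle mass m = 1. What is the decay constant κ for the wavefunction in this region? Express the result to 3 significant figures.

κ = 3.93

Since E < U the TISE in this region is ψ'' = κ²ψ with κ = √(2m(U − E))/ℏ.
κ = √(2 × 1 × 7.72) = 3.929.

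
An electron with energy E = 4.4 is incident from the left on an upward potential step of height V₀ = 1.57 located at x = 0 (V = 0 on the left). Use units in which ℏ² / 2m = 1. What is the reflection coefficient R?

The wavenumbers are k₁ = √(2mE)/ℏ = 2.098 on the left and k₂ = √(2m(E − V₀))/ℏ = 1.682 on the right.
Continuity of ψ and ψ′ at the step yields the reflection amplitude r = (k₁ − k₂)/(k₁ + k₂) = 0.1099; thus R = |r|² = 0.01208, T = 0.9879.

R = 0.0121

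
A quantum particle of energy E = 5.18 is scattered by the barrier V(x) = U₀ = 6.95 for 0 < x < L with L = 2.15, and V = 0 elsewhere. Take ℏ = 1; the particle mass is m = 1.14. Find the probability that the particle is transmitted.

T = 0.000538

E < U₀: inside the barrier ψ ∝ e^{±κx} with κ = √(2m(U₀ − E))/ℏ = 2.009.
κL = 4.319, sinh(κL) = 37.55.
Matching ψ, ψ′ at both faces gives T = [1 + U₀² sinh²(κL) / (4E(U₀ − E))]⁻¹ = 1/1858 = 0.000538.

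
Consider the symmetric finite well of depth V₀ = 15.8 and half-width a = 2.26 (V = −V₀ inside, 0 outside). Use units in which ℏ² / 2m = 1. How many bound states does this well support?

Define the well-strength parameter z₀ = (a/ℏ)√(2mV₀) = 2.26 × √(2·0.5·15.8) = 8.983.
The even/odd transcendental equations gain one root per π/2 in z₀, giving N = 1 + ⌊2z₀/π⌋ = 1 + ⌊5.719⌋ = 6.

N = 6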